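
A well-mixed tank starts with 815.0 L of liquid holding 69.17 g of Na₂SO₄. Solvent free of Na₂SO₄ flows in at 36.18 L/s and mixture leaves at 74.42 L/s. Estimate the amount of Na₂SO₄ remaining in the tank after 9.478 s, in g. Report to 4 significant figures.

22.02 g

Total volume: dV/dt = Q_in − Q_out = -38.2400 L/s, so V(t) = 815.0 − 38.2400 t and V(9.478) = 452.561 L.
No Na₂SO₄ enters, so dm/dt = −Q_out · (m/V).
dm/m = −Q_out dt/(V₀ − 38.2400 t); integrating gives ln(m/m₀) = −(Q_out/(Q_in−Q_out)) ln(V/V₀).
m = m₀ (V₀/V)^(Q_out/(Q_in−Q_out)) = 69.17 × (815.0/452.561)^(-1.94613) = 22.0151 g.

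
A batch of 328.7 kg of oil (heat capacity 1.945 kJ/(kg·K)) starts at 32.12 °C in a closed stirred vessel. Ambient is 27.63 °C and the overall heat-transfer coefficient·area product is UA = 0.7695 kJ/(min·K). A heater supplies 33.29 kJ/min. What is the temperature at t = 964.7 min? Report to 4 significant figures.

58.75 °C

M c_p dT/dt = −UA(T − T_amb) + Q̇.
dT/dt = (T_ss − T)/τ with T_ss = T_amb + Q̇/UA = 27.63 + 33.29/0.7695 = 70.8919 °C, τ = M c_p/UA = 328.7·1.945/0.7695 = 830.827 min.
This is linear first-order; T(t) = T_ss + (T₀ − T_ss) e^(−t/τ).
T(964.7) = 70.8919 + (-38.7719)·0.313132 = 58.7512 °C.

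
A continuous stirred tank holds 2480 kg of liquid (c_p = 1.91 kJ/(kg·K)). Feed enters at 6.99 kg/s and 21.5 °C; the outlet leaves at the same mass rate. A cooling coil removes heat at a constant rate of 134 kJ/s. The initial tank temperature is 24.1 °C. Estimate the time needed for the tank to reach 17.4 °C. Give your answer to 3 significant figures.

268 s

M c_p dT/dt = ṁ c_p (T_in − T) − Q̇.
τ = M/ṁ = 354.79 s; T_ss = T_in − Q̇/(ṁ c_p) = 11.463 °C.
T(t) = T_ss + (T₀ − T_ss) e^(−t/τ). Set T = 17.4:
e^(−t/τ) = (17.4 − 11.463)/(24.1 − 11.463) = 0.46980
t = −354.79 · ln(0.46980) = 268.03 s.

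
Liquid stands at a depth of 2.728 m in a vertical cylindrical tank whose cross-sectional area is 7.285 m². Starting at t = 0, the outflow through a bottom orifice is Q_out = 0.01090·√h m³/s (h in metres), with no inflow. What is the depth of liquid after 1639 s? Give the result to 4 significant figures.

0.1811 m

With no inflow, A dh/dt = −0.01090 √h.
∫ h^(−1/2) dh = −(0.01090/A) ∫ dt, giving 2√h = 2√h₀ − (0.01090/A) t.
√h = √2.728 − 0.01090·1639/(2·7.285) = 1.65167 − 1.22616 = 0.425509.
h = 0.425509² = 0.181058 m.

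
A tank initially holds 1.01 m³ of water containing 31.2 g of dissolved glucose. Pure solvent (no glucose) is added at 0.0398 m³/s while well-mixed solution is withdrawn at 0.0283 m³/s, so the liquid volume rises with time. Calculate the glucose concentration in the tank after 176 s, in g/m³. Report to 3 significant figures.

Total volume: dV/dt = Q_in − Q_out = 0.011500 m³/s, so V(t) = 1.01 + 0.011500 t and V(176) = 3.0340 m³.
No glucose enters, so dm/dt = −Q_out · (m/V).
Separate: dm/m = −Q_out dt/V(t) ⇒ ln(m/m₀) = −(Q_out/(Q_in−Q_out)) ln(V/V₀).
m = m₀ (V₀/V)^(Q_out/(Q_in−Q_out)) = 31.2 × (1.01/3.0340)^(2.4609) = 2.0826 g.
C = m/V = 2.0826/3.0340 = 0.68643 g/m³.

0.686 g/m³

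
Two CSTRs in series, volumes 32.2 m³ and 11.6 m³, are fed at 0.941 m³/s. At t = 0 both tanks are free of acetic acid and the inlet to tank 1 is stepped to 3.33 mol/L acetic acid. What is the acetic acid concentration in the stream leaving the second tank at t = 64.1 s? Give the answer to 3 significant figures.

Species balance on tank i: dCᵢ/dt = (Cᵢ₋₁ − Cᵢ)/τᵢ with τᵢ = Vᵢ/Q.
τ₁ = 32.2/0.941 = 34.219 s; τ₂ = 11.6/0.941 = 12.327 s.
Solving the cascade with C₁(0)=C₂(0)=0 gives C₂(t) = C_in[1 − (τ₁ e^(−t/τ₁) − τ₂ e^(−t/τ₂))/(τ₁ − τ₂)].
At t = 64.1: e^(−t/τ₁) = 0.15363, e^(−t/τ₂) = 0.0055175.
C₂ = 3.33·[1 − (34.219·0.15363 − 12.327·0.0055175)/(21.892)] = 3.33·0.76297 = 2.5407 mol/L.

2.54 mol/L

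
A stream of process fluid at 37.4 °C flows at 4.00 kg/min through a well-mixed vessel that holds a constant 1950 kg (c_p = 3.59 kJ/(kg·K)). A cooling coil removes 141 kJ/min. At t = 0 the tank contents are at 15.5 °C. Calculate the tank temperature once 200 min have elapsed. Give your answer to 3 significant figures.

19.6 °C

Unsteady energy balance on the tank contents: M c_p dT/dt = ṁ c_p (T_in − T) − 141.
τ = M/ṁ = 487.50 min; T_ss = T_in − Q̇/(ṁ c_p) = 37.4 − 141/(4.00·3.59) = 27.581 °C.
Solution: T(t) = T_ss + (T₀ − T_ss) e^(−t/τ).
T(200) = 27.581 + (-12.081)·e^(−200/487.50) = 27.581 + (-12.081)·0.66348 = 19.566 °C.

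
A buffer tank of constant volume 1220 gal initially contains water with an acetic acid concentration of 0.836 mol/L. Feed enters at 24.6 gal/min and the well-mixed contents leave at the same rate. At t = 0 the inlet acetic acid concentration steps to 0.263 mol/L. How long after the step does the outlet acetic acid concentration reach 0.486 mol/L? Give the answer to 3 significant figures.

Transient balance on the dissolved component: V dC/dt = Q(C_in − C), so τ = V/Q = 49.593 min.
C(t) = C_in + (C₀ − C_in) e^(−t/τ). Set C = 0.486 and solve for t:
e^(−t/τ) = (C − C_in)/(C₀ − C_in) = (0.486 − 0.263)/(0.836 − 0.263) = 0.38918
t = −τ ln(…) = 49.593 × 0.94371 = 46.802 min.

46.8 min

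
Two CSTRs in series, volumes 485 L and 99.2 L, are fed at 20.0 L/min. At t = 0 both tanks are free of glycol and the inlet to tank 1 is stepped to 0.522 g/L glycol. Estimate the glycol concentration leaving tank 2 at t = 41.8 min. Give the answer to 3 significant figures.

Each tank obeys Vᵢ dCᵢ/dt = Q(Cᵢ₋₁ − Cᵢ), so τᵢ = Vᵢ/Q.
τ₁ = 485/20.0 = 24.250 min; τ₂ = 99.2/20.0 = 4.9600 min.
Solving the cascade with C₁(0)=C₂(0)=0 gives C₂(t) = C_in[1 − (τ₁ e^(−t/τ₁) − τ₂ e^(−t/τ₂))/(τ₁ − τ₂)].
At t = 41.8: e^(−t/τ₁) = 0.17840, e^(−t/τ₂) = 0.00021879.
C₂ = 0.522·[1 − (24.250·0.17840 − 4.9600·0.00021879)/(19.290)] = 0.522·0.77578 = 0.40496 g/L.

0.405 g/L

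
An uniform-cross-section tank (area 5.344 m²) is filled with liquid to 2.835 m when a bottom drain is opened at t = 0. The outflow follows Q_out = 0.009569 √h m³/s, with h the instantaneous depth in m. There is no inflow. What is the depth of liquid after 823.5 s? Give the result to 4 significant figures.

A dh/dt = −Q_out = −0.009569 √h.
∫ h^(−1/2) dh = −(0.009569/A) ∫ dt, giving 2√h = 2√h₀ − (0.009569/A) t.
√h = √2.835 − 0.009569·823.5/(2·5.344) = 1.68375 − 0.737282 = 0.946464.
h = 0.946464² = 0.895794 m.

0.8958 m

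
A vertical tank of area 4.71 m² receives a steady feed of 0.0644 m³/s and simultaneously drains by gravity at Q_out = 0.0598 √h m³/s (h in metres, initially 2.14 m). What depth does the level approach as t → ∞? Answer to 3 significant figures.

1.16 m

A dh/dt = Q_in − 0.0598 √h. Steady state requires inflow = outflow:
Q_in = 0.0598 √h_ss ⇒ √h_ss = 0.0644/0.0598 = 1.0769.
h_ss = 1.0769² = 1.1598 m. (Since h₀ = 2.14 m > h_ss, the level will fall toward this value.)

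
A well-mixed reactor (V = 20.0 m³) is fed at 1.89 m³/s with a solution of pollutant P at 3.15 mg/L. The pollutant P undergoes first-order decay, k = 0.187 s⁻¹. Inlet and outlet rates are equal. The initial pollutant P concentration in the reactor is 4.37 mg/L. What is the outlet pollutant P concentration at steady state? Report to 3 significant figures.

1.06 mg/L

V dC/dt = Q(C_in − C) − k V C.
Steady state (dC/dt = 0): C_ss = Q C_in/(Q + kV) = C_in/(1 + kV/Q).
C_ss = 1.89·3.15/(1.89 + 0.187·20.0) = 5.9535/5.6300 = 1.0575 mg/L.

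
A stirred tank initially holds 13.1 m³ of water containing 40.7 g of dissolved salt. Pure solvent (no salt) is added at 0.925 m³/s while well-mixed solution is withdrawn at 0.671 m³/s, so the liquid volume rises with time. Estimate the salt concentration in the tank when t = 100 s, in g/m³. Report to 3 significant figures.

0.0613 g/m³

Total volume: dV/dt = Q_in − Q_out = 0.25400 m³/s, so V(t) = 13.1 + 0.25400 t and V(100) = 38.500 m³.
Solute balance: dm/dt = 0 − Q_out C = −Q_out m/V(t).
dm/m = −Q_out dt/(V₀ + 0.25400 t); integrating gives ln(m/m₀) = −(Q_out/(Q_in−Q_out)) ln(V/V₀).
m = m₀ (V₀/V)^(Q_out/(Q_in−Q_out)) = 40.7 × (13.1/38.500)^(2.6417) = 2.3592 g.
C = m/V = 2.3592/38.500 = 0.061278 g/m³.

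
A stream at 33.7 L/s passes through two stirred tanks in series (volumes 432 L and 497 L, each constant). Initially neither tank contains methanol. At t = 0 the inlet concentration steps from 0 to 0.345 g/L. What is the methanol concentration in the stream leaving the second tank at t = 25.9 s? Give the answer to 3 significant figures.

0.193 g/L

Time constants: τᵢ = Vᵢ/Q for each well-mixed tank.
τ₁ = 432/33.7 = 12.819 s; τ₂ = 497/33.7 = 14.748 s.
Solving the cascade with C₁(0)=C₂(0)=0 gives C₂(t) = C_in[1 − (τ₁ e^(−t/τ₁) − τ₂ e^(−t/τ₂))/(τ₁ − τ₂)].
At t = 25.9: e^(−t/τ₁) = 0.13260, e^(−t/τ₂) = 0.17270.
C₂ = 0.345·[1 − (12.819·0.13260 − 14.748·0.17270)/(-1.9288)] = 0.345·0.56077 = 0.19346 g/L.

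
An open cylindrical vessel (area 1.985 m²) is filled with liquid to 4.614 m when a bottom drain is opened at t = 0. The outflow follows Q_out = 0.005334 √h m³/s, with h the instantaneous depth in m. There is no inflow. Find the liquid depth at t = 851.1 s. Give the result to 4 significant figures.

1.009 m

A dh/dt = −Q_out = −0.005334 √h.
∫ h^(−1/2) dh = −(0.005334/A) ∫ dt, giving 2√h = 2√h₀ − (0.005334/A) t.
√h = √4.614 − 0.005334·851.1/(2·1.985) = 2.14802 − 1.14352 = 1.00450.
h = 1.00450² = 1.00903 m.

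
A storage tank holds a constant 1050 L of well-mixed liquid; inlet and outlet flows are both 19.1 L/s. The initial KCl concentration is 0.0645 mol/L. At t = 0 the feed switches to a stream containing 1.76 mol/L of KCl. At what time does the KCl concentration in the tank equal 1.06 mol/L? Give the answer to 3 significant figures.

Transient balance on the dissolved component: V dC/dt = Q(C_in − C), so τ = V/Q = 54.974 s.
C(t) = C_in + (C₀ − C_in) e^(−t/τ). Set C = 1.06 and solve for t:
e^(−t/τ) = (C − C_in)/(C₀ − C_in) = (1.06 − 1.76)/(0.0645 − 1.76) = 0.41286
t = −τ ln(…) = 54.974 × 0.88465 = 48.633 s.

48.6 s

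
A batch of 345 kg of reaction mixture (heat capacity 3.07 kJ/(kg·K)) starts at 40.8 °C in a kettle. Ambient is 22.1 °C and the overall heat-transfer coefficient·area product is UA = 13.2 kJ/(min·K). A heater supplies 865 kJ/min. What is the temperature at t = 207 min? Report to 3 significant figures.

Energy balance: M c_p dT/dt = −UA(T − T_amb) + Q̇.
dT/dt = (T_ss − T)/τ with T_ss = T_amb + Q̇/UA = 22.1 + 865/13.2 = 87.630 °C, τ = M c_p/UA = 345·3.07/13.2 = 80.239 min.
Integrating: T(t) = T_ss + (T₀ − T_ss) e^(−t/τ).
T(207) = 87.630 + (-46.830)·0.075789 = 84.081 °C.

84.1 °C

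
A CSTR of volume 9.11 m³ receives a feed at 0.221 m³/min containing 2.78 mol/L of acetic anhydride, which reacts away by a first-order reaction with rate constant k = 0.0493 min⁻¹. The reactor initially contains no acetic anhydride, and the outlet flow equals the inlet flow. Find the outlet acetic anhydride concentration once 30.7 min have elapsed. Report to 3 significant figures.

V dC/dt = Q(C_in − C) − k V C.
This is linear with rate a = Q/V + k = 0.073559 min⁻¹.
C_ss = Q C_in/(Q + kV) = 0.91682 mol/L; C(t) = C_ss + (C₀ − C_ss) e^(−a t).
C(30.7) = 0.91682 + (-0.91682)·e^(−0.073559·30.7) = 0.91682 + (-0.91682)·0.10453 = 0.82098 mol/L.

0.821 mol/L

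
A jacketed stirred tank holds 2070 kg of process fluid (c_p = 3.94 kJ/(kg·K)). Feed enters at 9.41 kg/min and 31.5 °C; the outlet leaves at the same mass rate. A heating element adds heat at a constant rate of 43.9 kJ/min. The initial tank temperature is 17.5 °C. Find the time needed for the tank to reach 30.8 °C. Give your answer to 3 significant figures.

Unsteady energy balance on the tank contents: M c_p dT/dt = ṁ c_p (T_in − T) + 43.9.
τ = M/ṁ = 219.98 min; T_ss = T_in + Q̇/(ṁ c_p) = 32.684 °C.
T(t) = T_ss + (T₀ − T_ss) e^(−t/τ). Set T = 30.8:
e^(−t/τ) = (30.8 − 32.684)/(17.5 − 32.684) = 0.12408
t = −219.98 · ln(0.12408) = 459.05 min.

459 min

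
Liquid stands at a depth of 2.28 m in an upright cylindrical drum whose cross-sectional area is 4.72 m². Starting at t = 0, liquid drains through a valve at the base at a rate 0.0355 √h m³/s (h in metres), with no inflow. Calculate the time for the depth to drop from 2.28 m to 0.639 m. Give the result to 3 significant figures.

Mass balance (ρ constant): A dh/dt = −0.0355 √h.
∫ h^(−1/2) dh = −(0.0355/A) ∫ dt, giving 2√h = 2√h₀ − (0.0355/A) t.
t = 2A(√h₀ − √h)/0.0355 = 2·4.72·(√2.28 − √0.639)/0.0355
  = 9.4400 × (1.5100 − 0.79937) / 0.0355 = 188.96 s.

189 s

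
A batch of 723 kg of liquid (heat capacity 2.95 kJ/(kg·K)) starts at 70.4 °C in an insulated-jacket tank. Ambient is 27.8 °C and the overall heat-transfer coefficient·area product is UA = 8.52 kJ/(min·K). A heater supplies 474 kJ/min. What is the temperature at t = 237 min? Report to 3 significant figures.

Lumped-capacitance energy balance: M c_p dT/dt = UA(T_amb − T) + Q̇.
dT/dt = (T_ss − T)/τ with T_ss = T_amb + Q̇/UA = 27.8 + 474/8.52 = 83.434 °C, τ = M c_p/UA = 723·2.95/8.52 = 250.33 min.
Solution: T(t) = T_ss + (T₀ − T_ss) e^(−t/τ).
T(237) = 83.434 + (-13.034)·0.38801 = 78.377 °C.

78.4 °C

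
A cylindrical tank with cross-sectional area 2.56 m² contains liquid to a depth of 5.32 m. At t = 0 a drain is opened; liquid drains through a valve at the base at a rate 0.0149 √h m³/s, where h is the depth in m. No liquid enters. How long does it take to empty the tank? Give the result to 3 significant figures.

793 s

A dh/dt = −Q_out = −0.0149 √h.
∫ h^(−1/2) dh = −(0.0149/A) ∫ dt, giving 2√h = 2√h₀ − (0.0149/A) t.
Set h = 0: 2√h₀ = (0.0149/A) t_empty ⇒ t_empty = 2A√h₀/0.0149.
t_empty = 2·2.56·√5.32/0.0149 = 5.1200·2.3065/0.0149 = 792.57 s.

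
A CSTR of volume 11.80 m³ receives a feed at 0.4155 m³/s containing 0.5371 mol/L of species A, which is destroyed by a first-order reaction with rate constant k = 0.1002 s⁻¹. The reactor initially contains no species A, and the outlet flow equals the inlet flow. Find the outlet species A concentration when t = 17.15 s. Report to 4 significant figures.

Species balance: V dC/dt = Q C_in − Q C − k V C.
This is linear with rate a = Q/V + k = 0.135412 s⁻¹.
C_ss = Q C_in/(Q + kV) = 0.139665 mol/L; C(t) = C_ss + (C₀ − C_ss) e^(−a t).
C(17.15) = 0.139665 + (-0.139665)·e^(−0.135412·17.15) = 0.139665 + (-0.139665)·0.0980465 = 0.125971 mol/L.

0.1260 mol/L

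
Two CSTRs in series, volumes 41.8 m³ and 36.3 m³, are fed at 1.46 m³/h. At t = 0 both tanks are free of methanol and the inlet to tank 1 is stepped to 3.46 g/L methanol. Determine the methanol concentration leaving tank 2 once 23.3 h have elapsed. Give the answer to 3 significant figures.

0.753 g/L

Time constants: τᵢ = Vᵢ/Q for each well-mixed tank.
τ₁ = 41.8/1.46 = 28.630 h; τ₂ = 36.3/1.46 = 24.863 h.
Tank 1: C₁ = C_in(1 − e^(−t/τ₁)). Tank 2 (τ₁ ≠ τ₂): C₂ = C_in[1 − (τ₁ e^(−t/τ₁) − τ₂ e^(−t/τ₂))/(τ₁ − τ₂)].
At t = 23.3: e^(−t/τ₁) = 0.44316, e^(−t/τ₂) = 0.39175.
C₂ = 3.46·[1 − (28.630·0.44316 − 24.863·0.39175)/(3.7671)] = 3.46·0.21754 = 0.75267 g/L.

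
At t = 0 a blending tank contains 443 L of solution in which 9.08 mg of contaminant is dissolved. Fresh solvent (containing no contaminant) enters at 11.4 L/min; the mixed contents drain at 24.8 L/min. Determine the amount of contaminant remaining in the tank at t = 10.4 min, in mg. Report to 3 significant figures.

4.51 mg

Total volume: dV/dt = Q_in − Q_out = -13.400 L/min, so V(t) = 443 − 13.400 t and V(10.4) = 303.64 L.
Solute balance: dm/dt = 0 − Q_out C = −Q_out m/V(t).
dm/m = −Q_out dt/(V₀ − 13.400 t); integrating gives ln(m/m₀) = −(Q_out/(Q_in−Q_out)) ln(V/V₀).
m = m₀ (V₀/V)^(Q_out/(Q_in−Q_out)) = 9.08 × (443/303.64)^(-1.8507) = 4.5132 mg.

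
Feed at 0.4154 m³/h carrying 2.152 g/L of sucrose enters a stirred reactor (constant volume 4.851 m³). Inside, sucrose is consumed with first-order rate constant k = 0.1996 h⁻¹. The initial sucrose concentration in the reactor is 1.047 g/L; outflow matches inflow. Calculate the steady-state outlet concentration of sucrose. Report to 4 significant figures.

V dC/dt = Q(C_in − C) − k V C.
Steady state (dC/dt = 0): C_ss = Q C_in/(Q + kV) = C_in/(1 + kV/Q).
C_ss = 0.4154·2.152/(0.4154 + 0.1996·4.851) = 0.893941/1.38366 = 0.646070 g/L.

0.6461 g/L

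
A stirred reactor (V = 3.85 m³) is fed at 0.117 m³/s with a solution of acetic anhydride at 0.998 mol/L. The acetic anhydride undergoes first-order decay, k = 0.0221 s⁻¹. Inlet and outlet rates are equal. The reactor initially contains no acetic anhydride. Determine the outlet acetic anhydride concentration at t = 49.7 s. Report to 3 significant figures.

Accumulation = in − out − consumed: V dC/dt = Q C_in − Q C − k V C.
This is linear with rate a = Q/V + k = 0.052490 s⁻¹.
C_ss = Q C_in/(Q + kV) = 0.57781 mol/L; C(t) = C_ss + (C₀ − C_ss) e^(−a t).
C(49.7) = 0.57781 + (-0.57781)·e^(−0.052490·49.7) = 0.57781 + (-0.57781)·0.073628 = 0.53526 mol/L.

0.535 mol/L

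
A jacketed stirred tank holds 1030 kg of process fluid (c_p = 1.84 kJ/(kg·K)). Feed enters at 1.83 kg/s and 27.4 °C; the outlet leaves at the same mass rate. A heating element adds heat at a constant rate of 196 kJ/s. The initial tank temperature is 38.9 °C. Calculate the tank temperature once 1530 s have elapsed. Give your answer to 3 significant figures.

82.5 °C

M c_p dT/dt = ṁ c_p (T_in − T) + Q̇.
τ = M/ṁ = 562.84 s; T_ss = T_in + Q̇/(ṁ c_p) = 27.4 + 196/(1.83·1.84) = 85.609 °C.
T approaches T_ss exponentially: T(t) = T_ss + (T₀ − T_ss) e^(−t/τ).
T(1530) = 85.609 + (-46.709)·e^(−1530/562.84) = 85.609 + (-46.709)·0.065984 = 82.527 °C.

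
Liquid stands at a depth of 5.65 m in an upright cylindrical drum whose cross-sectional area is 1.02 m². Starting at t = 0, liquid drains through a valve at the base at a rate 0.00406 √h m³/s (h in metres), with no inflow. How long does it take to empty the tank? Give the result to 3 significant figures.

1190 s

A dh/dt = −Q_out = −0.00406 √h.
This is separable: 2 d(√h)/dt = −0.00406/A, so √h = √h₀ − (0.00406/(2A)) t.
Tank is empty when √h = 0: t_empty = 2A√h₀/0.00406.
t_empty = 2·1.02·√5.65/0.00406 = 2.0400·2.3770/0.00406 = 1194.3 s.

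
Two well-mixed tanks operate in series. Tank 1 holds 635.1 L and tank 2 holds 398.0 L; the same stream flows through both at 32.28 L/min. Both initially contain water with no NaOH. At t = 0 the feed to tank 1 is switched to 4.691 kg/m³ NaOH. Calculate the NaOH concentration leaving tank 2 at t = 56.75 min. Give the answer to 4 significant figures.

Each tank obeys Vᵢ dCᵢ/dt = Q(Cᵢ₋₁ − Cᵢ), so τᵢ = Vᵢ/Q.
τ₁ = 635.1/32.28 = 19.6747 min; τ₂ = 398.0/32.28 = 12.3296 min.
Solving the cascade with C₁(0)=C₂(0)=0 gives C₂(t) = C_in[1 − (τ₁ e^(−t/τ₁) − τ₂ e^(−t/τ₂))/(τ₁ − τ₂)].
At t = 56.75: e^(−t/τ₁) = 0.0558876, e^(−t/τ₂) = 0.0100243.
C₂ = 4.691·[1 − (19.6747·0.0558876 − 12.3296·0.0100243)/(7.34511)] = 4.691·0.867125 = 4.06769 kg/m³.

4.068 kg/m³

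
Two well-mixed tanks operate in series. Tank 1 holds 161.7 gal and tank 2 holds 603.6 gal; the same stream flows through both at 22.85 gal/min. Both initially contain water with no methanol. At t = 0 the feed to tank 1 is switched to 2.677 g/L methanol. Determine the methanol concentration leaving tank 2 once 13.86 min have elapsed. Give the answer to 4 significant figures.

0.6514 g/L

Time constants: τᵢ = Vᵢ/Q for each well-mixed tank.
τ₁ = 161.7/22.85 = 7.07659 min; τ₂ = 603.6/22.85 = 26.4158 min.
Solving the cascade with C₁(0)=C₂(0)=0 gives C₂(t) = C_in[1 − (τ₁ e^(−t/τ₁) − τ₂ e^(−t/τ₂))/(τ₁ − τ₂)].
At t = 13.86: e^(−t/τ₁) = 0.141060, e^(−t/τ₂) = 0.591741.
C₂ = 2.677·[1 − (7.07659·0.141060 − 26.4158·0.591741)/(-19.3392)] = 2.677·0.243346 = 0.651438 g/L.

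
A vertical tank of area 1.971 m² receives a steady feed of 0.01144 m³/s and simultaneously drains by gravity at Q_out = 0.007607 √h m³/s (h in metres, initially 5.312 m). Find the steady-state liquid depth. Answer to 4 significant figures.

Level balance: A dh/dt = 0.01144 − 0.007607 √h. Setting dh/dt = 0:
Q_in = 0.007607 √h_ss ⇒ √h_ss = 0.01144/0.007607 = 1.50388.
h_ss = 1.50388² = 2.26165 m. (Since h₀ = 5.312 m > h_ss, the level will fall toward this value.)

2.262 m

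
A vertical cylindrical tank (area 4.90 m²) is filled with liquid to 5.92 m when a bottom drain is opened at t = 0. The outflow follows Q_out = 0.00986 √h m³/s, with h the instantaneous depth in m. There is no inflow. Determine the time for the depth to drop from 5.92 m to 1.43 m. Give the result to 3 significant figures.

With no inflow, A dh/dt = −0.00986 √h.
This is separable: 2 d(√h)/dt = −0.00986/A, so √h = √h₀ − (0.00986/(2A)) t.
t = 2A(√h₀ − √h)/0.00986 = 2·4.90·(√5.92 − √1.43)/0.00986
  = 9.8000 × (2.4331 − 1.1958) / 0.00986 = 1229.7 s.

1230 s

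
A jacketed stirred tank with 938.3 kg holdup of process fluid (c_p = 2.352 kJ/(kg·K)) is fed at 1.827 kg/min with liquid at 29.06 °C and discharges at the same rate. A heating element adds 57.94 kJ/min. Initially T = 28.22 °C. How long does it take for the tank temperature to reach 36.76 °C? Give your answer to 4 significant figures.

465.8 min

Energy balance: M c_p dT/dt = ṁ c_p (T_in − T) + 57.94.
τ = M/ṁ = 513.574 min; T_ss = T_in + Q̇/(ṁ c_p) = 42.5435 °C.
T(t) = T_ss + (T₀ − T_ss) e^(−t/τ). Set T = 36.76:
e^(−t/τ) = (36.76 − 42.5435)/(28.22 − 42.5435) = 0.403777
t = −513.574 · ln(0.403777) = 465.757 min.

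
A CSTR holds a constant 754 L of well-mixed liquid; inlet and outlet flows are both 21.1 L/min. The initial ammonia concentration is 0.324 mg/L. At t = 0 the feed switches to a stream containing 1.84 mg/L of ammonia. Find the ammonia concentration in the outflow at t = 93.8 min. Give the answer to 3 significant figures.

1.73 mg/L

Transient balance on the dissolved component: V dC/dt = Q(C_in − C).
Time constant τ = V/Q = 754/21.1 = 35.735 min.
C approaches C_in exponentially: C(t) = C_in + (C₀ − C_in) e^(−t/τ).
C(93.8) = 1.84 + (0.324 − 1.84)·e^(−93.8/35.735) = 1.84 + (-1.5160)·0.072446 = 1.7302 mg/L.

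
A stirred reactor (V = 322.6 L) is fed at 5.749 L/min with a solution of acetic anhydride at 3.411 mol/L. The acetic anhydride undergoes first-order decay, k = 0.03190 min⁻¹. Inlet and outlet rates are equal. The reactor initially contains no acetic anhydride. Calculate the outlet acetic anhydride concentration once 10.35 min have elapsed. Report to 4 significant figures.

Accumulation = in − out − consumed: V dC/dt = Q C_in − Q C − k V C.
This is linear with rate a = Q/V + k = 0.0497208 min⁻¹.
C_ss = Q C_in/(Q + kV) = 1.22256 mol/L; C(t) = C_ss + (C₀ − C_ss) e^(−a t).
C(10.35) = 1.22256 + (-1.22256)·e^(−0.0497208·10.35) = 1.22256 + (-1.22256)·0.597733 = 0.491796 mol/L.

0.4918 mol/L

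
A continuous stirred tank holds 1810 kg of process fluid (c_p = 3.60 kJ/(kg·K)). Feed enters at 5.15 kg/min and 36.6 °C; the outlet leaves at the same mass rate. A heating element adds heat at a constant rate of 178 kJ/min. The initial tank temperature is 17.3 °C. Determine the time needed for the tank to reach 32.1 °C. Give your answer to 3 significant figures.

First-law balance (no shaft work): M c_p dT/dt = ṁ c_p (T_in − T) + 178.
τ = M/ṁ = 351.46 min; T_ss = T_in + Q̇/(ṁ c_p) = 46.201 °C.
T(t) = T_ss + (T₀ − T_ss) e^(−t/τ). Set T = 32.1:
e^(−t/τ) = (32.1 − 46.201)/(17.3 − 46.201) = 0.48790
t = −351.46 · ln(0.48790) = 252.22 min.

252 min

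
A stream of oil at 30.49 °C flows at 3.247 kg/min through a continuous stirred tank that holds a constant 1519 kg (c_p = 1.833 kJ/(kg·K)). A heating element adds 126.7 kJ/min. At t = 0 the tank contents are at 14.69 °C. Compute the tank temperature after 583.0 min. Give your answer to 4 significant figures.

41.11 °C

First-law balance (no shaft work): M c_p dT/dt = ṁ c_p (T_in − T) + 126.7.
τ = M/ṁ = 467.816 min; T_ss = T_in + Q̇/(ṁ c_p) = 30.49 + 126.7/(3.247·1.833) = 51.7779 °C.
Integrating: T(t) = T_ss + (T₀ − T_ss) e^(−t/τ).
T(583.0) = 51.7779 + (-37.0879)·e^(−583.0/467.816) = 51.7779 + (-37.0879)·0.287591 = 41.1117 °C.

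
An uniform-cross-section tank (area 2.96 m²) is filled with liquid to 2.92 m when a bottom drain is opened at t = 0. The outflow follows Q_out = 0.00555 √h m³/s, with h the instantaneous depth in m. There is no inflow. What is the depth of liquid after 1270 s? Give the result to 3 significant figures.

0.269 m

A dh/dt = −Q_out = −0.00555 √h.
This is separable: 2 d(√h)/dt = −0.00555/A, so √h = √h₀ − (0.00555/(2A)) t.
√h = √2.92 − 0.00555·1270/(2·2.96) = 1.7088 − 1.1906 = 0.51818.
h = 0.51818² = 0.26851 m.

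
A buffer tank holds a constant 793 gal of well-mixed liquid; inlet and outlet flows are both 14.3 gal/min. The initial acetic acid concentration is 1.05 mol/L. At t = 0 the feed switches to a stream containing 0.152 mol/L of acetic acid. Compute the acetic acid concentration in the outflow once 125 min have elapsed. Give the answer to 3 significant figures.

0.246 mol/L

Accumulation = in − out for the solute gives V dC/dt = Q(C_in − C).
Time constant τ = V/Q = 793/14.3 = 55.455 min.
C approaches C_in exponentially: C(t) = C_in + (C₀ − C_in) e^(−t/τ).
C(125) = 0.152 + (1.05 − 0.152)·e^(−125/55.455) = 0.152 + (0.89800)·0.10497 = 0.24626 mol/L.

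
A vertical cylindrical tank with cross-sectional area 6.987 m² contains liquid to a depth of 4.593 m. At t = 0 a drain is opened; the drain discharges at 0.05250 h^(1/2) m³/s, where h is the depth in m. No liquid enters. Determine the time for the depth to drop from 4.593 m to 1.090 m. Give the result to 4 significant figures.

A dh/dt = −Q_out = −0.05250 √h.
Separate and integrate: 2(√h − √h₀) = −(0.05250/A) t.
t = 2A(√h₀ − √h)/0.05250 = 2·6.987·(√4.593 − √1.090)/0.05250
  = 13.9740 × (2.14313 − 1.04403) / 0.05250 = 292.548 s.

292.5 s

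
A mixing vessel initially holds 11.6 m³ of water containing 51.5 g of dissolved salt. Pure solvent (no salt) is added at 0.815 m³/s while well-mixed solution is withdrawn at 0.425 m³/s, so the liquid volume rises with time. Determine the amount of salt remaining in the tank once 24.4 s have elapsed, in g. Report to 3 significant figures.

Let m(t) be the amount of salt. Volume: V(t) = V₀ + (Q_in − Q_out) t = 11.6 + 0.39000 t; V(24.4) = 21.116 m³.
Species balance (pure solvent in): dm/dt = −Q_out · m/V(t).
dm/m = −Q_out dt/(V₀ + 0.39000 t); integrating gives ln(m/m₀) = −(Q_out/(Q_in−Q_out)) ln(V/V₀).
m = m₀ (V₀/V)^(Q_out/(Q_in−Q_out)) = 51.5 × (11.6/21.116)^(1.0897) = 26.811 g.

26.8 g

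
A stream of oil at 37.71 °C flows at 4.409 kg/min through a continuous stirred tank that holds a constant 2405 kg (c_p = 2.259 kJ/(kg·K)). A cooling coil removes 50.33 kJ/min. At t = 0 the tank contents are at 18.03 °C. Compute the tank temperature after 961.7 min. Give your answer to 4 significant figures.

30.15 °C

M c_p dT/dt = ṁ c_p (T_in − T) − Q̇.
Rearrange: dT/dt = (T_ss − T)/τ with τ = M/ṁ = 545.475 min and T_ss = T_in − Q̇/(ṁ c_p) = 32.6568 °C.
Solution: T(t) = T_ss + (T₀ − T_ss) e^(−t/τ).
T(961.7) = 32.6568 + (-14.6268)·e^(−961.7/545.475) = 32.6568 + (-14.6268)·0.171521 = 30.1480 °C.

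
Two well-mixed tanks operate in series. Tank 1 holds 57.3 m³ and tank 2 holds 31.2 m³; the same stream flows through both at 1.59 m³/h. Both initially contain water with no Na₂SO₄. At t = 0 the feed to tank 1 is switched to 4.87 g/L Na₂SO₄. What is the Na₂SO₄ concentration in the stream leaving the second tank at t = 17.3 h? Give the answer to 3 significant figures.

Species balance on tank i: dCᵢ/dt = (Cᵢ₋₁ − Cᵢ)/τᵢ with τᵢ = Vᵢ/Q.
τ₁ = 57.3/1.59 = 36.038 h; τ₂ = 31.2/1.59 = 19.623 h.
Solving the cascade with C₁(0)=C₂(0)=0 gives C₂(t) = C_in[1 − (τ₁ e^(−t/τ₁) − τ₂ e^(−t/τ₂))/(τ₁ − τ₂)].
At t = 17.3: e^(−t/τ₁) = 0.61875, e^(−t/τ₂) = 0.41411.
C₂ = 4.87·[1 − (36.038·0.61875 − 19.623·0.41411)/(16.415)] = 4.87·0.13662 = 0.66532 g/L.

0.665 g/L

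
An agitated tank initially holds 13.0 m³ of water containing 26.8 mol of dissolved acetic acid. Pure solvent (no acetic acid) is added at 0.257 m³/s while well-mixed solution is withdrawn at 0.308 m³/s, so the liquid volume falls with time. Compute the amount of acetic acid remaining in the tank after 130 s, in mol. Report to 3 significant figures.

0.361 mol

Let m(t) be the amount of acetic acid. Volume: V(t) = V₀ + (Q_in − Q_out) t = 13.0 − 0.051000 t; V(130) = 6.3700 m³.
No acetic acid enters, so dm/dt = −Q_out · (m/V).
Separate: dm/m = −Q_out dt/V(t) ⇒ ln(m/m₀) = −(Q_out/(Q_in−Q_out)) ln(V/V₀).
m = m₀ (V₀/V)^(Q_out/(Q_in−Q_out)) = 26.8 × (13.0/6.3700)^(-6.0392) = 0.36071 mol.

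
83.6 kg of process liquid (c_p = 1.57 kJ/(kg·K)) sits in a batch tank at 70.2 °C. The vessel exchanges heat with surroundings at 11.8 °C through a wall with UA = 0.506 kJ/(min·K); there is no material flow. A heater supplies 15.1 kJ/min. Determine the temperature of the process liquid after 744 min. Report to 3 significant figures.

43.3 °C

Energy balance: M c_p dT/dt = −UA(T − T_amb) + Q̇.
dT/dt = (T_ss − T)/τ with T_ss = T_amb + Q̇/UA = 11.8 + 15.1/0.506 = 41.642 °C, τ = M c_p/UA = 83.6·1.57/0.506 = 259.39 min.
Solution: T(t) = T_ss + (T₀ − T_ss) e^(−t/τ).
T(744) = 41.642 + (28.558)·0.056798 = 43.264 °C.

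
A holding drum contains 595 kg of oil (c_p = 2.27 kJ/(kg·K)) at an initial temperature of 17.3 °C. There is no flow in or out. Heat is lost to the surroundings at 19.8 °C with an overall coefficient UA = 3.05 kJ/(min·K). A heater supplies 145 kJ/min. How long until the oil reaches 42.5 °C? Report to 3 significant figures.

Lumped-capacitance energy balance: M c_p dT/dt = UA(T_amb − T) + Q̇.
τ = M c_p/UA = 442.84 min; T_ss = T_amb + Q̇/UA = 19.8 + 145/3.05 = 67.341 °C.
T(t) = T_ss + (T₀ − T_ss)e^(−t/τ); set T = 42.5:
t = −τ ln[(T − T_ss)/(T₀ − T_ss)] = −442.84 · ln(0.49641) = 310.14 min.

310 min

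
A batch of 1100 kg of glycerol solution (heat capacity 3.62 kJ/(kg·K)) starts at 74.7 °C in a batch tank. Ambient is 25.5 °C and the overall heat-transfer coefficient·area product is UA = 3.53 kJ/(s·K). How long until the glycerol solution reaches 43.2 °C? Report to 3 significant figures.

1150 s

Lumped-capacitance energy balance: M c_p dT/dt = UA(T_amb − T).
τ = M c_p/UA = 1128.0 s; T_ss = T_amb = 25.500 °C.
T(t) = T_ss + (T₀ − T_ss)e^(−t/τ); set T = 43.2:
t = −τ ln[(T − T_ss)/(T₀ − T_ss)] = −1128.0 · ln(0.35976) = 1153.2 s.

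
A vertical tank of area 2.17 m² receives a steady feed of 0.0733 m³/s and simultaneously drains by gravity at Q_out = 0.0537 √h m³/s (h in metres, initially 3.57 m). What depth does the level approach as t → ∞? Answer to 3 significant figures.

Level balance: A dh/dt = 0.0733 − 0.0537 √h. Setting dh/dt = 0:
Q_in = 0.0537 √h_ss ⇒ √h_ss = 0.0733/0.0537 = 1.3650.
h_ss = 1.3650² = 1.8632 m. (Since h₀ = 3.57 m > h_ss, the level will fall toward this value.)

1.86 m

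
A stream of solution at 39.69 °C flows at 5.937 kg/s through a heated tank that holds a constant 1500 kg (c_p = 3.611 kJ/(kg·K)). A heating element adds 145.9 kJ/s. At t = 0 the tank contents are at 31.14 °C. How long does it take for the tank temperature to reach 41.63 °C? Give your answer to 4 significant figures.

Unsteady energy balance on the tank contents: M c_p dT/dt = ṁ c_p (T_in − T) + 145.9.
τ = M/ṁ = 252.653 s; T_ss = T_in + Q̇/(ṁ c_p) = 46.4955 °C.
T(t) = T_ss + (T₀ − T_ss) e^(−t/τ). Set T = 41.63:
e^(−t/τ) = (41.63 − 46.4955)/(31.14 − 46.4955) = 0.316858
t = −252.653 · ln(0.316858) = 290.375 s.

290.4 s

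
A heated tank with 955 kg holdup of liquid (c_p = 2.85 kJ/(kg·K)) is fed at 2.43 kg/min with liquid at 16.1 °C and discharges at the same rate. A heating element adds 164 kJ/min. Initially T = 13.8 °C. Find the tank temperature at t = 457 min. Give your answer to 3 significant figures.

31.7 °C

M c_p dT/dt = ṁ c_p (T_in − T) + Q̇.
Rearrange: dT/dt = (T_ss − T)/τ with τ = M/ṁ = 393.00 min and T_ss = T_in + Q̇/(ṁ c_p) = 39.781 °C.
Integrating: T(t) = T_ss + (T₀ − T_ss) e^(−t/τ).
T(457) = 39.781 + (-25.981)·e^(−457/393.00) = 39.781 + (-25.981)·0.31260 = 31.659 °C.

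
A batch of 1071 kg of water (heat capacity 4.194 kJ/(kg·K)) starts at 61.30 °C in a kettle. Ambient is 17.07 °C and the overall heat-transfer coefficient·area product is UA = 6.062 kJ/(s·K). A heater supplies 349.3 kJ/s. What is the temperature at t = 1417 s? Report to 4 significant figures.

Lumped-capacitance energy balance: M c_p dT/dt = UA(T_amb − T) + Q̇.
dT/dt = (T_ss − T)/τ with T_ss = T_amb + Q̇/UA = 17.07 + 349.3/6.062 = 74.6912 °C, τ = M c_p/UA = 1071·4.194/6.062 = 740.972 s.
T approaches T_ss exponentially: T(t) = T_ss + (T₀ − T_ss) e^(−t/τ).
T(1417) = 74.6912 + (-13.3912)·0.147732 = 72.7129 °C.

72.71 °C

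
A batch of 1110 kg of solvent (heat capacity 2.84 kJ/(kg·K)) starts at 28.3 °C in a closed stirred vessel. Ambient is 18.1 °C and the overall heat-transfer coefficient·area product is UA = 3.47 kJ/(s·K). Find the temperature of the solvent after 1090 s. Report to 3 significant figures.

21.2 °C

Unsteady energy balance on the tank contents: M c_p dT/dt = −UA(T − T_amb).
dT/dt = (T_ss − T)/τ with T_ss = T_amb = 18.100 °C, τ = M c_p/UA = 1110·2.84/3.47 = 908.47 s.
T approaches T_ss exponentially: T(t) = T_ss + (T₀ − T_ss) e^(−t/τ).
T(1090) = 18.100 + (10.200)·0.30125 = 21.173 °C.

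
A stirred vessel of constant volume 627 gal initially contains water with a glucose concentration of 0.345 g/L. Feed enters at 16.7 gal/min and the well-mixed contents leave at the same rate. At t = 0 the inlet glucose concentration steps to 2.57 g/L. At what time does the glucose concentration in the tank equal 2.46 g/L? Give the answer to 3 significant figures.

113 min

Unsteady species balance (constant V, well mixed): V dC/dt = Q(C_in − C), so τ = V/Q = 37.545 min.
C(t) = C_in + (C₀ − C_in) e^(−t/τ). Set C = 2.46 and solve for t:
e^(−t/τ) = (C − C_in)/(C₀ − C_in) = (2.46 − 2.57)/(0.345 − 2.57) = 0.049438
t = −τ ln(…) = 37.545 × 3.0070 = 112.90 min.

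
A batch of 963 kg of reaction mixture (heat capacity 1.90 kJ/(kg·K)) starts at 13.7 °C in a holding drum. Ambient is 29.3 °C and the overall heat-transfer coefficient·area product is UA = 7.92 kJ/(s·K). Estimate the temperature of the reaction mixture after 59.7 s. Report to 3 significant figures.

Lumped-capacitance energy balance: M c_p dT/dt = UA(T_amb − T).
dT/dt = (T_ss − T)/τ with T_ss = T_amb = 29.300 °C, τ = M c_p/UA = 963·1.90/7.92 = 231.02 s.
This is linear first-order; T(t) = T_ss + (T₀ − T_ss) e^(−t/τ).
T(59.7) = 29.300 + (-15.600)·0.77227 = 17.253 °C.

17.3 °C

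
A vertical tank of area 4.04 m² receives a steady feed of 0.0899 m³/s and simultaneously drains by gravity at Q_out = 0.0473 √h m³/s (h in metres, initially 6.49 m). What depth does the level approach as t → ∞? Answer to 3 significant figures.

A dh/dt = Q_in − 0.0473 √h. Steady state requires inflow = outflow:
Q_in = 0.0473 √h_ss ⇒ √h_ss = 0.0899/0.0473 = 1.9006.
h_ss = 1.9006² = 3.6124 m. (Since h₀ = 6.49 m > h_ss, the level will fall toward this value.)

3.61 m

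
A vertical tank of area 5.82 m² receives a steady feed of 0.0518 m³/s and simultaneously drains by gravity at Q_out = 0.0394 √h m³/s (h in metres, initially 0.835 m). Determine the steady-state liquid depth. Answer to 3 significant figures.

1.73 m

A dh/dt = Q_in − 0.0394 √h. Steady state requires inflow = outflow:
Q_in = 0.0394 √h_ss ⇒ √h_ss = 0.0518/0.0394 = 1.3147.
h_ss = 1.3147² = 1.7285 m. (Since h₀ = 0.835 m < h_ss, the level will rise toward this value.)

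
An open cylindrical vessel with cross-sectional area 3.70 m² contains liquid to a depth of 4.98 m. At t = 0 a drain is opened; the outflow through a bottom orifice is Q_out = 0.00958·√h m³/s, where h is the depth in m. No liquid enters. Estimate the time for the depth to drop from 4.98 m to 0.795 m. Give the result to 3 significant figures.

Volume balance on the tank: A dh/dt = −0.00958 √h.
Separate and integrate: 2(√h − √h₀) = −(0.00958/A) t.
t = 2A(√h₀ − √h)/0.00958 = 2·3.70·(√4.98 − √0.795)/0.00958
  = 7.4000 × (2.2316 − 0.89163) / 0.00958 = 1035.0 s.

1040 s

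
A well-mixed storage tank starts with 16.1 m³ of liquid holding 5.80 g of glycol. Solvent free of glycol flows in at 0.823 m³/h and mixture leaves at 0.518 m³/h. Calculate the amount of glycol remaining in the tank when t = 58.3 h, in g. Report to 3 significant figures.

Let m(t) be the amount of glycol. Volume: V(t) = V₀ + (Q_in − Q_out) t = 16.1 + 0.30500 t; V(58.3) = 33.881 m³.
No glycol enters, so dm/dt = −Q_out · (m/V).
dm/m = −Q_out dt/(V₀ + 0.30500 t); integrating gives ln(m/m₀) = −(Q_out/(Q_in−Q_out)) ln(V/V₀).
m = m₀ (V₀/V)^(Q_out/(Q_in−Q_out)) = 5.80 × (16.1/33.881)^(1.6984) = 1.6392 g.

1.64 g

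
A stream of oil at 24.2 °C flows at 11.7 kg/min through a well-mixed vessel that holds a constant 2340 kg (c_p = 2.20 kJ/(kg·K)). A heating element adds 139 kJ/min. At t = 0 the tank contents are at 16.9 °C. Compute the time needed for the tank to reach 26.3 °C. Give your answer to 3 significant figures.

270 min

M c_p dT/dt = ṁ c_p (T_in − T) + Q̇.
τ = M/ṁ = 200.00 min; T_ss = T_in + Q̇/(ṁ c_p) = 29.600 °C.
T(t) = T_ss + (T₀ − T_ss) e^(−t/τ). Set T = 26.3:
e^(−t/τ) = (26.3 − 29.600)/(16.9 − 29.600) = 0.25985
t = −200.00 · ln(0.25985) = 269.53 min.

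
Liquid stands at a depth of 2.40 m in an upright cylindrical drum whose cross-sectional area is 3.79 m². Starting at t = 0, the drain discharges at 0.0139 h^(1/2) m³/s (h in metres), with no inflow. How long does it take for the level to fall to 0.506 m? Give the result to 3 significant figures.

A dh/dt = −Q_out = −0.0139 √h.
∫ h^(−1/2) dh = −(0.0139/A) ∫ dt, giving 2√h = 2√h₀ − (0.0139/A) t.
t = 2A(√h₀ − √h)/0.0139 = 2·3.79·(√2.40 − √0.506)/0.0139
  = 7.5800 × (1.5492 − 0.71134) / 0.0139 = 456.90 s.

457 s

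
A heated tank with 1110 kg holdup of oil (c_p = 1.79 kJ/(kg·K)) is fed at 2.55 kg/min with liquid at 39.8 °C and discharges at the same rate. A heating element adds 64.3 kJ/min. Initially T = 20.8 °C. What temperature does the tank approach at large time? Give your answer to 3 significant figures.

M c_p dT/dt = ṁ c_p (T_in − T) + Q̇.
At steady state dT/dt = 0 ⇒ T_ss = T_in + Q̇/(ṁ c_p) = 39.8 + 64.3/(2.55·1.79) = 53.887 °C.

53.9 °C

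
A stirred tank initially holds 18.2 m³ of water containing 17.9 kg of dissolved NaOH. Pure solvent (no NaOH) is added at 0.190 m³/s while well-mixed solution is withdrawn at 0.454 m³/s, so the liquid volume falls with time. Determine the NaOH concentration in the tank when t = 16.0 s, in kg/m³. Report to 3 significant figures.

Total volume: dV/dt = Q_in − Q_out = -0.26400 m³/s, so V(t) = 18.2 − 0.26400 t and V(16.0) = 13.976 m³.
Solute balance: dm/dt = 0 − Q_out C = −Q_out m/V(t).
Separate: dm/m = −Q_out dt/V(t) ⇒ ln(m/m₀) = −(Q_out/(Q_in−Q_out)) ln(V/V₀).
m = m₀ (V₀/V)^(Q_out/(Q_in−Q_out)) = 17.9 × (18.2/13.976)^(-1.7197) = 11.366 kg.
C = m/V = 11.366/13.976 = 0.81328 kg/m³.

0.813 kg/m³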